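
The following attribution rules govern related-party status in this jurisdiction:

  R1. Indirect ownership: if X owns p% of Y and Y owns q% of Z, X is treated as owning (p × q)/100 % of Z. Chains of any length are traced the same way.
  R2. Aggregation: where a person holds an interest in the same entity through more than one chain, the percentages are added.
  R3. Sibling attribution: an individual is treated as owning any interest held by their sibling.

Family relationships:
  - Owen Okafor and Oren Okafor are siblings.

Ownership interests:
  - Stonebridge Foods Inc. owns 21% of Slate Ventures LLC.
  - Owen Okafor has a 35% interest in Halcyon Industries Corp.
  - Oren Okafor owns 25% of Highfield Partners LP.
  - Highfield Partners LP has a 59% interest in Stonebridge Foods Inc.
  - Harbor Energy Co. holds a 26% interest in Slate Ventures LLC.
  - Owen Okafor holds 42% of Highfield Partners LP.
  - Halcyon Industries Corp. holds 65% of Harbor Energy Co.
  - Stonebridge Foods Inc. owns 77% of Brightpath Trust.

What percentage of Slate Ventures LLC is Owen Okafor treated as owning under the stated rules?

By sibling attribution (R3), Owen Okafor is treated as also owning Oren Okafor's interest in Highfield Partners LP, giving 42% + 25% = 67%.
Chain via Halcyon Industries Corp. → Harbor Energy Co. (R1): 35% × 65% × 26% = 5.915% of Slate Ventures LLC.
Chain via Highfield Partners LP → Stonebridge Foods Inc. (R1): 67% × 59% × 21% = 8.3013% of Slate Ventures LLC.
Aggregating (R2): 5.915% + 8.3013% = 14.2163%.

14.2163%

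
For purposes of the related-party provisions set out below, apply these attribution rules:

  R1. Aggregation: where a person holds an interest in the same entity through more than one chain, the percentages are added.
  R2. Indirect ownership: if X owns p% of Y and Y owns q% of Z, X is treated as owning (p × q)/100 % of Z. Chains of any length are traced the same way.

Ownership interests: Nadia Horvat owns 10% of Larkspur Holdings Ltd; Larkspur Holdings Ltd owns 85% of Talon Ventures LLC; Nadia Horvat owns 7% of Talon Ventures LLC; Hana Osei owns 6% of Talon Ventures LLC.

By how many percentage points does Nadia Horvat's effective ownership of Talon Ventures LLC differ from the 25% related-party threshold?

Chain via Larkspur Holdings Ltd (R2): 10% × 85% = 8.5% of Talon Ventures LLC.
Direct interest in Talon Ventures LLC: 7%.
Aggregating (R1): 8.5% + 7% = 15.5%.
15.5% falls short of the 25% threshold by 9.5 percentage points.

9.5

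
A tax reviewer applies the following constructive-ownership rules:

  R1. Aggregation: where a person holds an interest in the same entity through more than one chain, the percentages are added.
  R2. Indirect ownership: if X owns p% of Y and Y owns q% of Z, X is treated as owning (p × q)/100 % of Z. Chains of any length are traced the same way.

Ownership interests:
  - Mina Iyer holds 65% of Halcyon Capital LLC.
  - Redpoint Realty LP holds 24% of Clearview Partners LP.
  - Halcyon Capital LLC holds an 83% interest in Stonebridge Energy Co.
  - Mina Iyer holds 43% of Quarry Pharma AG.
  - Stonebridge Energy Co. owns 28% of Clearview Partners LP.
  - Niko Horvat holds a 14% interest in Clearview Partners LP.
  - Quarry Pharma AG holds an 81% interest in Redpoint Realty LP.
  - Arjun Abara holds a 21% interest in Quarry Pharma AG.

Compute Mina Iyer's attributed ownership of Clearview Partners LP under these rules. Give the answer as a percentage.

23.4652%

Chain via Quarry Pharma AG → Redpoint Realty LP (R2): 43% × 81% × 24% = 8.3592% of Clearview Partners LP.
Chain via Halcyon Capital LLC → Stonebridge Energy Co. (R2): 65% × 83% × 28% = 15.106% of Clearview Partners LP.
Aggregating (R1): 8.3592% + 15.106% = 23.4652%.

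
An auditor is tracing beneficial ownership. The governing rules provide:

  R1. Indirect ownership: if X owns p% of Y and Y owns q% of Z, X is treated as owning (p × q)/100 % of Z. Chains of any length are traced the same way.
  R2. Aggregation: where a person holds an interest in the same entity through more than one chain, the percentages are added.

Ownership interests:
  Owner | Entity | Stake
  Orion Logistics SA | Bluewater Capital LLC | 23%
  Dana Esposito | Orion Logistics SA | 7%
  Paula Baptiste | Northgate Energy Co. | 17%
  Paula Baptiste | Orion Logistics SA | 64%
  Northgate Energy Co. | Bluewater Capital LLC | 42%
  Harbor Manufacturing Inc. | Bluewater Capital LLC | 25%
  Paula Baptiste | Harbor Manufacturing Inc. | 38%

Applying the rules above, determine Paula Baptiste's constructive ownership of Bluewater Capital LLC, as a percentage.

31.36%

Chain via Harbor Manufacturing Inc. (R1): 38% × 25% = 9.5% of Bluewater Capital LLC.
Chain via Orion Logistics SA (R1): 64% × 23% = 14.72% of Bluewater Capital LLC.
Chain via Northgate Energy Co. (R1): 17% × 42% = 7.14% of Bluewater Capital LLC.
Aggregating (R2): 9.5% + 14.72% + 7.14% = 31.36%.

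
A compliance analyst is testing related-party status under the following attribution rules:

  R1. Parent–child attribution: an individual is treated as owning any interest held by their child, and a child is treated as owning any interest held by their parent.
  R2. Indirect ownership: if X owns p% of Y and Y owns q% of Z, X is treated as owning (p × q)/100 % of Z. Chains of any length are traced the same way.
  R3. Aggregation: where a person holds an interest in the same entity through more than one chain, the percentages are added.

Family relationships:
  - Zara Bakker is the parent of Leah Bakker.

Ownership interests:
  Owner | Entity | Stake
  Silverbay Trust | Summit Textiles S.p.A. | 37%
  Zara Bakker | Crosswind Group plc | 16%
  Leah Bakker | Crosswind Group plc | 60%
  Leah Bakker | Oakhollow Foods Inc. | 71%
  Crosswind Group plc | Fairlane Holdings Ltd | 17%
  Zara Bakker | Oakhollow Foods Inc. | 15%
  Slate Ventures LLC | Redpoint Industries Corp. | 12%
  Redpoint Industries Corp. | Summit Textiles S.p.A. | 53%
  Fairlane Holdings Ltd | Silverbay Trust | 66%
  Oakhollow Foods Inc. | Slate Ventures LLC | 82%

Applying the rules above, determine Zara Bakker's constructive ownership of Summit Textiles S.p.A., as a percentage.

By parent–child attribution (R1), Zara Bakker is treated as also owning Leah Bakker's interest in Crosswind Group plc, giving 16% + 60% = 76%.
By parent–child attribution (R1), Zara Bakker is treated as also owning Leah Bakker's interest in Oakhollow Foods Inc, giving 15% + 71% = 86%.
Chain via Crosswind Group plc → Fairlane Holdings Ltd → Silverbay Trust (R2): 76% × 17% × 66% × 37% = 3.155064% of Summit Textiles S.p.A.
Chain via Oakhollow Foods Inc. → Slate Ventures LLC → Redpoint Industries Corp. (R2): 86% × 82% × 12% × 53% = 4.485072% of Summit Textiles S.p.A.
Aggregating (R3): 3.155064% + 4.485072% = 7.640136%.

7.640136%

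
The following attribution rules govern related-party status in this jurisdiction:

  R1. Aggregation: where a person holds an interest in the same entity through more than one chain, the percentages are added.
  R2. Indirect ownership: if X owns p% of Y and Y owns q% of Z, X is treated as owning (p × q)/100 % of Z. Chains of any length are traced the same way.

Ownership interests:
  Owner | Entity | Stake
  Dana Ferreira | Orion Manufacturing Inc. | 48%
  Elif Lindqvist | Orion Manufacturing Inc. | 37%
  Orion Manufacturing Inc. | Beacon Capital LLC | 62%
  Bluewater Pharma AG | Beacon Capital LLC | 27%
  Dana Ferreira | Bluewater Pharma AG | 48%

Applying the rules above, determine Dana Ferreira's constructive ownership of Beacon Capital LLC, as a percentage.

Chain via Orion Manufacturing Inc. (R2): 48% × 62% = 29.76% of Beacon Capital LLC.
Chain via Bluewater Pharma AG (R2): 48% × 27% = 12.96% of Beacon Capital LLC.
Aggregating (R1): 29.76% + 12.96% = 42.72%.

42.72%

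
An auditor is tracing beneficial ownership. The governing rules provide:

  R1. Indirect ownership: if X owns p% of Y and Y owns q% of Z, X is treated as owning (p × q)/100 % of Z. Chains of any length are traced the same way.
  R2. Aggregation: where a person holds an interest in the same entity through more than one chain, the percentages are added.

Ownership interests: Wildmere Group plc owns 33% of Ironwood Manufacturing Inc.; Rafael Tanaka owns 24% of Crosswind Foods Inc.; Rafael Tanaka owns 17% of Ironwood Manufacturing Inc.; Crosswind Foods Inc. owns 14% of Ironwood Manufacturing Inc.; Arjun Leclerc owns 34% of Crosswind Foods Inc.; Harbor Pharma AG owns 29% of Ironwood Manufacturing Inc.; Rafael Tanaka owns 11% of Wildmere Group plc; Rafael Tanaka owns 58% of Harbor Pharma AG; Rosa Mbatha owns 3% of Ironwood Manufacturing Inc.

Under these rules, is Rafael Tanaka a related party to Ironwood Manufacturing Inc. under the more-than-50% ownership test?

No

Chain via Harbor Pharma AG (R1): 58% × 29% = 16.82% of Ironwood Manufacturing Inc.
Chain via Wildmere Group plc (R1): 11% × 33% = 3.63% of Ironwood Manufacturing Inc.
Chain via Crosswind Foods Inc. (R1): 24% × 14% = 3.36% of Ironwood Manufacturing Inc.
Direct interest in Ironwood Manufacturing Inc: 17%.
Aggregating (R2): 16.82% + 3.63% + 3.36% + 17% = 40.81%.
40.81% does not exceed the 50% threshold, so Rafael is not a related party to Ironwood Manufacturing Inc.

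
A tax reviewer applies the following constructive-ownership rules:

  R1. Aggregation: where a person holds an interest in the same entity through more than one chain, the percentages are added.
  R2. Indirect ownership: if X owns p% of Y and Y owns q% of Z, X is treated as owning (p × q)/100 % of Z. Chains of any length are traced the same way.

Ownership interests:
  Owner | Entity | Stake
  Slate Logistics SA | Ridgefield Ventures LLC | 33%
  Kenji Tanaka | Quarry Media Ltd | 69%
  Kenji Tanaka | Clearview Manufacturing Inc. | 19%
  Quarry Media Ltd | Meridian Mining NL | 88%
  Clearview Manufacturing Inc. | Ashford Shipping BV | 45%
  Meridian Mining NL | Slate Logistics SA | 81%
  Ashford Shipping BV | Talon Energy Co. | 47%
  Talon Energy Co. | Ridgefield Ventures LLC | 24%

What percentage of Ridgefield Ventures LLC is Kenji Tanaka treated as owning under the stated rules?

17.194896%

Chain via Clearview Manufacturing Inc. → Ashford Shipping BV → Talon Energy Co. (R2): 19% × 45% × 47% × 24% = 0.96444% of Ridgefield Ventures LLC.
Chain via Quarry Media Ltd → Meridian Mining NL → Slate Logistics SA (R2): 69% × 88% × 81% × 33% = 16.230456% of Ridgefield Ventures LLC.
Aggregating (R1): 0.96444% + 16.230456% = 17.194896%.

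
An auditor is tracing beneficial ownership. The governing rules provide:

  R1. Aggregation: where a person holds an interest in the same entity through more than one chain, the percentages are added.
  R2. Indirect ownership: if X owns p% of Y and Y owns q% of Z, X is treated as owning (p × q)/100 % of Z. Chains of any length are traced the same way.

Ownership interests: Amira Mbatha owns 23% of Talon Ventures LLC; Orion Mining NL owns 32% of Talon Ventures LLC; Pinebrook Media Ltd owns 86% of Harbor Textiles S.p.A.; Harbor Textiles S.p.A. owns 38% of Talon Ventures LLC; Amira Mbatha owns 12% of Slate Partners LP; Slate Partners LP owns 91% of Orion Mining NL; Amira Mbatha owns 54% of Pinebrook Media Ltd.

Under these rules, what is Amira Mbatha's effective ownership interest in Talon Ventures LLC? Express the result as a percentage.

Chain via Pinebrook Media Ltd → Harbor Textiles S.p.A. (R2): 54% × 86% × 38% = 17.6472% of Talon Ventures LLC.
Chain via Slate Partners LP → Orion Mining NL (R2): 12% × 91% × 32% = 3.4944% of Talon Ventures LLC.
Direct interest in Talon Ventures LLC: 23%.
Aggregating (R1): 17.6472% + 3.4944% + 23% = 44.1416%.

44.1416%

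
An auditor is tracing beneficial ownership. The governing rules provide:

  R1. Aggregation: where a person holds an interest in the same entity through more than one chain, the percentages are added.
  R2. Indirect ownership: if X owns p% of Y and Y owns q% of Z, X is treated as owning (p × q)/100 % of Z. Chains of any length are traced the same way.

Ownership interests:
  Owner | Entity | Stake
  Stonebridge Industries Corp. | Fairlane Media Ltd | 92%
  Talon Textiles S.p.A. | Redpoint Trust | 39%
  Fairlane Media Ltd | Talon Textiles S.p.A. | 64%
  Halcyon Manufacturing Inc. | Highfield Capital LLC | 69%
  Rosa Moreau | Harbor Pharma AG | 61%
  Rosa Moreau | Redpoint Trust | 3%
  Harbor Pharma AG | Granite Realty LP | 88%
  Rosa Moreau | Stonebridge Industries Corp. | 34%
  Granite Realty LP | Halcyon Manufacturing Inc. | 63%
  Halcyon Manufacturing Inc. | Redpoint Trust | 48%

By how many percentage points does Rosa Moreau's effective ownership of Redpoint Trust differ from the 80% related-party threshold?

52.95968

Chain via Stonebridge Industries Corp. → Fairlane Media Ltd → Talon Textiles S.p.A. (R2): 34% × 92% × 64% × 39% = 7.807488% of Redpoint Trust.
Chain via Harbor Pharma AG → Granite Realty LP → Halcyon Manufacturing Inc. (R2): 61% × 88% × 63% × 48% = 16.232832% of Redpoint Trust.
Direct interest in Redpoint Trust: 3%.
Aggregating (R1): 7.807488% + 16.232832% + 3% = 27.04032%.
27.04032% falls short of the 80% threshold by 52.95968 percentage points.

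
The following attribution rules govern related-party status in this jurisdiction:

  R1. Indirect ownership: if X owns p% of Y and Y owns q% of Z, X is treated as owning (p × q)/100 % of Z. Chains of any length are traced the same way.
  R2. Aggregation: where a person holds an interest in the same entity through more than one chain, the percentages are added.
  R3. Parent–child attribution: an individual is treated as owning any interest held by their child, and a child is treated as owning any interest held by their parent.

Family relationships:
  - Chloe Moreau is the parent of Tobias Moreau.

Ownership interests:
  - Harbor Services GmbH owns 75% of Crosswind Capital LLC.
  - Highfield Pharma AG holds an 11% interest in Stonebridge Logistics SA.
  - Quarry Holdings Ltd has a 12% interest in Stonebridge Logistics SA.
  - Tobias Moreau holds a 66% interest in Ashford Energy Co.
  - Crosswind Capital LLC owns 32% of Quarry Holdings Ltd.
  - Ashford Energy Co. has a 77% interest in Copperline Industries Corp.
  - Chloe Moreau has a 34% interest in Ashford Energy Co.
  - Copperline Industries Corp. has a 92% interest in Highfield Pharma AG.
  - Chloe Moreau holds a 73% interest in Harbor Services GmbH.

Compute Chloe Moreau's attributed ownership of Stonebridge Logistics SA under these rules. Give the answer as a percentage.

9.8948%

By parent–child attribution (R3), Chloe Moreau is treated as also owning Tobias Moreau's interest in Ashford Energy Co, giving 34% + 66% = 100%.
Chain via Ashford Energy Co. → Copperline Industries Corp. → Highfield Pharma AG (R1): 100% × 77% × 92% × 11% = 7.7924% of Stonebridge Logistics SA.
Chain via Harbor Services GmbH → Crosswind Capital LLC → Quarry Holdings Ltd (R1): 73% × 75% × 32% × 12% = 2.1024% of Stonebridge Logistics SA.
Aggregating (R2): 7.7924% + 2.1024% = 9.8948%.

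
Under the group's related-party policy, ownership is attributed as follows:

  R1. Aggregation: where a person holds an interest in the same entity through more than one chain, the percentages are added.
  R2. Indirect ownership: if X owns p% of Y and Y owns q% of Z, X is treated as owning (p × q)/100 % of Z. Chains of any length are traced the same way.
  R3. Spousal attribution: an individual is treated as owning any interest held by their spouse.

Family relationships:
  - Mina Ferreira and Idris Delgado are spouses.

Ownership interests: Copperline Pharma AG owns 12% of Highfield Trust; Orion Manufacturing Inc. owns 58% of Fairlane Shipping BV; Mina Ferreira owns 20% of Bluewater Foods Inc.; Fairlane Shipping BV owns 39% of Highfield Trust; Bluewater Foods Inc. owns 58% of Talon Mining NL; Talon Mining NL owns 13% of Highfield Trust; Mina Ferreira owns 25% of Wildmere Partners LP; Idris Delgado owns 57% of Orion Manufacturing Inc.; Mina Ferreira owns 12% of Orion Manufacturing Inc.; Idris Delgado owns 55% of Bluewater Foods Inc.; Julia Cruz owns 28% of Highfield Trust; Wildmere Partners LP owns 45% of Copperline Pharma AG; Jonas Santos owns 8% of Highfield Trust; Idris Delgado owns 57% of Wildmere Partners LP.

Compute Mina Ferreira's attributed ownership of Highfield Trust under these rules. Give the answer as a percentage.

25.6908%

By spousal attribution (R3), Mina Ferreira is treated as also owning Idris Delgado's interest in Bluewater Foods Inc, giving 20% + 55% = 75%.
By spousal attribution (R3), Mina Ferreira is treated as also owning Idris Delgado's interest in Orion Manufacturing Inc, giving 12% + 57% = 69%.
By spousal attribution (R3), Mina Ferreira is treated as also owning Idris Delgado's interest in Wildmere Partners LP, giving 25% + 57% = 82%.
Chain via Bluewater Foods Inc. → Talon Mining NL (R2): 75% × 58% × 13% = 5.655% of Highfield Trust.
Chain via Orion Manufacturing Inc. → Fairlane Shipping BV (R2): 69% × 58% × 39% = 15.6078% of Highfield Trust.
Chain via Wildmere Partners LP → Copperline Pharma AG (R2): 82% × 45% × 12% = 4.428% of Highfield Trust.
Aggregating (R1): 5.655% + 15.6078% + 4.428% = 25.6908%.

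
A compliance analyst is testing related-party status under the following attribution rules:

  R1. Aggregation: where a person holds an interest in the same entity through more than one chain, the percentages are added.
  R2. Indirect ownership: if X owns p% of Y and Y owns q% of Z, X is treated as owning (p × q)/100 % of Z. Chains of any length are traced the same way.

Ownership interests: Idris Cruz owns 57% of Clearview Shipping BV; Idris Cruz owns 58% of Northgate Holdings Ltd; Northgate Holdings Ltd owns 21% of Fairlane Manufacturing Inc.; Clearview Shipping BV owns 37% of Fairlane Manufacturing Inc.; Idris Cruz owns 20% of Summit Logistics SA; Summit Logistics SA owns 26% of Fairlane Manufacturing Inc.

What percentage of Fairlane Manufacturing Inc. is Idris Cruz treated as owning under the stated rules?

Chain via Clearview Shipping BV (R2): 57% × 37% = 21.09% of Fairlane Manufacturing Inc.
Chain via Summit Logistics SA (R2): 20% × 26% = 5.2% of Fairlane Manufacturing Inc.
Chain via Northgate Holdings Ltd (R2): 58% × 21% = 12.18% of Fairlane Manufacturing Inc.
Aggregating (R1): 21.09% + 5.2% + 12.18% = 38.47%.

38.47%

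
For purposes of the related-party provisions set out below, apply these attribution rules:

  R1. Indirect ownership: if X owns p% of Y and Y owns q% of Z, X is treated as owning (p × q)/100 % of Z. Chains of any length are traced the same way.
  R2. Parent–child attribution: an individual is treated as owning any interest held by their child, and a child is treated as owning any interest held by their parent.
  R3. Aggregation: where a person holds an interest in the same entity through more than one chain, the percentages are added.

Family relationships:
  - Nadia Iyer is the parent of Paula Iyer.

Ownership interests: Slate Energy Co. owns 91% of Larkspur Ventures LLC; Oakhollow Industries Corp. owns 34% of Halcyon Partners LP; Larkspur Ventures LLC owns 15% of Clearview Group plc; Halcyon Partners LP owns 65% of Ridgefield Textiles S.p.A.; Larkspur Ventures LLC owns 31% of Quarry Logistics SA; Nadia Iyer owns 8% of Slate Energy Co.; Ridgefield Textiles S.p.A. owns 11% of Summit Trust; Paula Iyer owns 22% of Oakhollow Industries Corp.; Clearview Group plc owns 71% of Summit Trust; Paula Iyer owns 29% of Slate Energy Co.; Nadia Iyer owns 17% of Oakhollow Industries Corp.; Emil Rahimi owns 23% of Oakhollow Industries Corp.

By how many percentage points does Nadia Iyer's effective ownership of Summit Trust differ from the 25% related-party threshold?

20.466055

By parent–child attribution (R2), Nadia Iyer is treated as also owning Paula Iyer's interest in Slate Energy Co, giving 8% + 29% = 37%.
By parent–child attribution (R2), Nadia Iyer is treated as also owning Paula Iyer's interest in Oakhollow Industries Corp, giving 17% + 22% = 39%.
Chain via Slate Energy Co. → Larkspur Ventures LLC → Clearview Group plc (R1): 37% × 91% × 15% × 71% = 3.585855% of Summit Trust.
Chain via Oakhollow Industries Corp. → Halcyon Partners LP → Ridgefield Textiles S.p.A. (R1): 39% × 34% × 65% × 11% = 0.94809% of Summit Trust.
Aggregating (R3): 3.585855% + 0.94809% = 4.533945%.
4.533945% falls short of the 25% threshold by 20.466055 percentage points.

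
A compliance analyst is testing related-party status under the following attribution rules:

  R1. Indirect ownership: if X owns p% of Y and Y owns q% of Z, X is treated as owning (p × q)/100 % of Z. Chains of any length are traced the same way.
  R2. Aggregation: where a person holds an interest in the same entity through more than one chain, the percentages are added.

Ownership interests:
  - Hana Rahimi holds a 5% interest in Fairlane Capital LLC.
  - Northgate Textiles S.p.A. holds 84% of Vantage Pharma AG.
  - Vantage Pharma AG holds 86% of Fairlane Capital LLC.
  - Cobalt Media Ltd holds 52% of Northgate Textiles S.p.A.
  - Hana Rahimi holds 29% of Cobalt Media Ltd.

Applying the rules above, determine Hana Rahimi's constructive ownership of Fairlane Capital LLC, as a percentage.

Chain via Cobalt Media Ltd → Northgate Textiles S.p.A. → Vantage Pharma AG (R1): 29% × 52% × 84% × 86% = 10.893792% of Fairlane Capital LLC.
Direct interest in Fairlane Capital LLC: 5%.
Aggregating (R2): 10.893792% + 5% = 15.893792%.

15.893792%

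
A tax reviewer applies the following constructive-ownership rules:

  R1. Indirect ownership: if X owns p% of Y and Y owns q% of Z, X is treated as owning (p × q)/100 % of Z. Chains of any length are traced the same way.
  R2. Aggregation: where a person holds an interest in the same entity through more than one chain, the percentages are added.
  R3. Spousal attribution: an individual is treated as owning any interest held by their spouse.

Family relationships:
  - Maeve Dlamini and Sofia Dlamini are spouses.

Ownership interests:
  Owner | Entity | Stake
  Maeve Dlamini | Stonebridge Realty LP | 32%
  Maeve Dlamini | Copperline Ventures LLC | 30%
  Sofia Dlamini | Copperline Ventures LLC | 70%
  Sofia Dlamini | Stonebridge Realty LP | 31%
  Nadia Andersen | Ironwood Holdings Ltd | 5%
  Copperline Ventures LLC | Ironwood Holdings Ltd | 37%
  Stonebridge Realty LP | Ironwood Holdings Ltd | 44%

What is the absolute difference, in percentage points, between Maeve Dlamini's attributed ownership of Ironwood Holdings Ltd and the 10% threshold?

By spousal attribution (R3), Maeve Dlamini is treated as also owning Sofia Dlamini's interest in Copperline Ventures LLC, giving 30% + 70% = 100%.
By spousal attribution (R3), Maeve Dlamini is treated as also owning Sofia Dlamini's interest in Stonebridge Realty LP, giving 32% + 31% = 63%.
Chain via Copperline Ventures LLC (R1): 100% × 37% = 37% of Ironwood Holdings Ltd.
Chain via Stonebridge Realty LP (R1): 63% × 44% = 27.72% of Ironwood Holdings Ltd.
Aggregating (R2): 37% + 27.72% = 64.72%.
64.72% exceeds the 10% threshold by 54.72 percentage points.

54.72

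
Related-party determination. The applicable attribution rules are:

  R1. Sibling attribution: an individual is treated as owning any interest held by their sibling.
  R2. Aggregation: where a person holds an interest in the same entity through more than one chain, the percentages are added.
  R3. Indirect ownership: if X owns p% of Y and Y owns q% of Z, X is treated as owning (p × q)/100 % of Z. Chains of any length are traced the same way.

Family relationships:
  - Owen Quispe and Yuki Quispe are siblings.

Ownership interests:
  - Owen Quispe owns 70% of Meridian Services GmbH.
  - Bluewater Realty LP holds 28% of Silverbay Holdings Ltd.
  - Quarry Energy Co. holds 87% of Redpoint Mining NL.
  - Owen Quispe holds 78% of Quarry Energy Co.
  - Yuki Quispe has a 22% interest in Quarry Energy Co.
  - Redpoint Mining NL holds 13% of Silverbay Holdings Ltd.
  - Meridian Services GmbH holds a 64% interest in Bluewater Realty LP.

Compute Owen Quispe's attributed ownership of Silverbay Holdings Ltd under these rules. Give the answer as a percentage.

23.854%

By sibling attribution (R1), Owen Quispe is treated as also owning Yuki Quispe's interest in Quarry Energy Co, giving 78% + 22% = 100%.
Chain via Quarry Energy Co. → Redpoint Mining NL (R3): 100% × 87% × 13% = 11.31% of Silverbay Holdings Ltd.
Chain via Meridian Services GmbH → Bluewater Realty LP (R3): 70% × 64% × 28% = 12.544% of Silverbay Holdings Ltd.
Aggregating (R2): 11.31% + 12.544% = 23.854%.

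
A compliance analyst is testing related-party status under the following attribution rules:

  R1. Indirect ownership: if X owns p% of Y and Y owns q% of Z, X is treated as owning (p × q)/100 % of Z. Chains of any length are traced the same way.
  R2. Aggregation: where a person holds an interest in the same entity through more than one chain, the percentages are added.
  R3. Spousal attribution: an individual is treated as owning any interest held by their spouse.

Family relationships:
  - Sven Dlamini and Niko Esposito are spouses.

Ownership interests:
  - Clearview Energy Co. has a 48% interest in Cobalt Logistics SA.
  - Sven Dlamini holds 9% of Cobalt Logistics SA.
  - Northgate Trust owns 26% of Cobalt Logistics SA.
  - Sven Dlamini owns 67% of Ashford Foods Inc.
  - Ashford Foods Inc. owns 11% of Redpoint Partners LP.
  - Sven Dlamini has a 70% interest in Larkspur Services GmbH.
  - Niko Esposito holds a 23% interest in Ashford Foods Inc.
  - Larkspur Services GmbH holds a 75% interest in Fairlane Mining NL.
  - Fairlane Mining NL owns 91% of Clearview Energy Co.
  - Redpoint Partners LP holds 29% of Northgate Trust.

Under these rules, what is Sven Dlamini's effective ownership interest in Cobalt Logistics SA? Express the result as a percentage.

32.67846%

By spousal attribution (R3), Sven Dlamini is treated as also owning Niko Esposito's interest in Ashford Foods Inc, giving 67% + 23% = 90%.
Chain via Larkspur Services GmbH → Fairlane Mining NL → Clearview Energy Co. (R1): 70% × 75% × 91% × 48% = 22.932% of Cobalt Logistics SA.
Chain via Ashford Foods Inc. → Redpoint Partners LP → Northgate Trust (R1): 90% × 11% × 29% × 26% = 0.74646% of Cobalt Logistics SA.
Direct interest in Cobalt Logistics SA: 9%.
Aggregating (R2): 22.932% + 0.74646% + 9% = 32.67846%.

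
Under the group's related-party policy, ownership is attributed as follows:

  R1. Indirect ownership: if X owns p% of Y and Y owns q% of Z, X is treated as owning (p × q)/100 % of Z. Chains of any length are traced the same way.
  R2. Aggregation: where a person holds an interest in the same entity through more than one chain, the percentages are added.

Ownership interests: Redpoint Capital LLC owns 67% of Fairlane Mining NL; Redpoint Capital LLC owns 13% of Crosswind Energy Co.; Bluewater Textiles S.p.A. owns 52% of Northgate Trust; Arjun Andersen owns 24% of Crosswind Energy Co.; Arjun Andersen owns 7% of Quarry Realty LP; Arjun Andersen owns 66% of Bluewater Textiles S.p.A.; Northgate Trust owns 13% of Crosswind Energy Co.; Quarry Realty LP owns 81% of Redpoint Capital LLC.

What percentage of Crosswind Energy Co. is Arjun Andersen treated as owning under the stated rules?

Chain via Bluewater Textiles S.p.A. → Northgate Trust (R1): 66% × 52% × 13% = 4.4616% of Crosswind Energy Co.
Chain via Quarry Realty LP → Redpoint Capital LLC (R1): 7% × 81% × 13% = 0.7371% of Crosswind Energy Co.
Direct interest in Crosswind Energy Co: 24%.
Aggregating (R2): 4.4616% + 0.7371% + 24% = 29.1987%.

29.1987%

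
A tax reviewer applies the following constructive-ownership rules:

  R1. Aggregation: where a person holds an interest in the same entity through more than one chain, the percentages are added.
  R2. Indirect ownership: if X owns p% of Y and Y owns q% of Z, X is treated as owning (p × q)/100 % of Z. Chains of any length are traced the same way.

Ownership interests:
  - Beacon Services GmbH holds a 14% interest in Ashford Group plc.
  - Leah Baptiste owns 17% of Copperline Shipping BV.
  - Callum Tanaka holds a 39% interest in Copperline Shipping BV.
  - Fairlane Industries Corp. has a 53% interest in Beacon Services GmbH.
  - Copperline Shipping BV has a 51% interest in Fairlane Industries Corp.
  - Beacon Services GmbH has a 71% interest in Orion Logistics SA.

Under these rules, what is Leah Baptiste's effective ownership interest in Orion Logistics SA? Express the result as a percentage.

Chain via Copperline Shipping BV → Fairlane Industries Corp. → Beacon Services GmbH (R2): 17% × 51% × 53% × 71% = 3.262521% of Orion Logistics SA.

3.262521%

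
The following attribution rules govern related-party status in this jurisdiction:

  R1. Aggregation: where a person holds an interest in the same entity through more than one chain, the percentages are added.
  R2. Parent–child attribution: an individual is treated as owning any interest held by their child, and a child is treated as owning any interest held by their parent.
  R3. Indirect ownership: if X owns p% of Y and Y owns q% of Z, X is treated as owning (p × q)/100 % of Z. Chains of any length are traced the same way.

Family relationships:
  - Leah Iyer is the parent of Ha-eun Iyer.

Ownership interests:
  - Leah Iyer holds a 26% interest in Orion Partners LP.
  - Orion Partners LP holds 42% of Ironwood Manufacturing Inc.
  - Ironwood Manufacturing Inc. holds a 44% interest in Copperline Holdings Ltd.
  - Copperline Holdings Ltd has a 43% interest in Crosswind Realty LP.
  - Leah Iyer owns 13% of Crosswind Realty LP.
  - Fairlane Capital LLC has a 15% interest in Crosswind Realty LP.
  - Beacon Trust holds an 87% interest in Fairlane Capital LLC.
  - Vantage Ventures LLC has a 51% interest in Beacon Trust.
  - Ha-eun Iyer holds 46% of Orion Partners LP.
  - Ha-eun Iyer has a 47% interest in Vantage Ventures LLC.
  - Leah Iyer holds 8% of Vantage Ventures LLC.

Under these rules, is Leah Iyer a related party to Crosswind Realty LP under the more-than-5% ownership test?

By parent–child attribution (R2), Leah Iyer is treated as also owning Ha-eun Iyer's interest in Vantage Ventures LLC, giving 8% + 47% = 55%.
By parent–child attribution (R2), Leah Iyer is treated as also owning Ha-eun Iyer's interest in Orion Partners LP, giving 26% + 46% = 72%.
Chain via Vantage Ventures LLC → Beacon Trust → Fairlane Capital LLC (R3): 55% × 51% × 87% × 15% = 3.660525% of Crosswind Realty LP.
Chain via Orion Partners LP → Ironwood Manufacturing Inc. → Copperline Holdings Ltd (R3): 72% × 42% × 44% × 43% = 5.721408% of Crosswind Realty LP.
Direct interest in Crosswind Realty LP: 13%.
Aggregating (R1): 3.660525% + 5.721408% + 13% = 22.381933%.
22.381933% exceeds the 5% threshold, so Leah is a related party to Crosswind Realty LP.

Yes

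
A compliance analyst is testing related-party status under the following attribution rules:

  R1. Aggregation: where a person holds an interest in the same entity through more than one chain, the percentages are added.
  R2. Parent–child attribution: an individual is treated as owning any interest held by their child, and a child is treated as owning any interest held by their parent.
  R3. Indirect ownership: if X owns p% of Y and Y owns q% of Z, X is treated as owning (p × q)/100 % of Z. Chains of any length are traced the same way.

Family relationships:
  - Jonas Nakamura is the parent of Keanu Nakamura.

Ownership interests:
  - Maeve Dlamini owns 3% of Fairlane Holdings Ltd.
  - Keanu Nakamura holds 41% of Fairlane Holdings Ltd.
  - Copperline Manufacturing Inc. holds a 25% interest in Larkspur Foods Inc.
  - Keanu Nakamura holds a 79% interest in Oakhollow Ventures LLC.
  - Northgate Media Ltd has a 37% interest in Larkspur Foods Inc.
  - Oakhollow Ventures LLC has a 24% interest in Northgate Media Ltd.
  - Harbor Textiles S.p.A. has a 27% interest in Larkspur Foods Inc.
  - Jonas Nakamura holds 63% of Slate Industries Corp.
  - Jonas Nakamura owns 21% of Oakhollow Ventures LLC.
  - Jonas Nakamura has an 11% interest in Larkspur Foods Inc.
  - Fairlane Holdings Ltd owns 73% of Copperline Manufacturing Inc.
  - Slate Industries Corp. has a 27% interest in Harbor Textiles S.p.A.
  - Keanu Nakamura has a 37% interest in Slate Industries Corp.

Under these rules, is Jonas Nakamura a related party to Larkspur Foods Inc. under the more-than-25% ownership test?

By parent–child attribution (R2), Jonas Nakamura is treated as also owning Keanu Nakamura's interest in Oakhollow Ventures LLC, giving 21% + 79% = 100%.
By parent–child attribution (R2), Jonas Nakamura is treated as also owning Keanu Nakamura's interest in Slate Industries Corp, giving 63% + 37% = 100%.
By parent–child attribution (R2), Jonas Nakamura is treated as owning Keanu Nakamura's 41% interest in Fairlane Holdings Ltd.
Chain via Oakhollow Ventures LLC → Northgate Media Ltd (R3): 100% × 24% × 37% = 8.88% of Larkspur Foods Inc.
Chain via Slate Industries Corp. → Harbor Textiles S.p.A. (R3): 100% × 27% × 27% = 7.29% of Larkspur Foods Inc.
Direct interest in Larkspur Foods Inc: 11%.
Chain via Fairlane Holdings Ltd → Copperline Manufacturing Inc. (R3): 41% × 73% × 25% = 7.4825% of Larkspur Foods Inc.
Aggregating (R1): 8.88% + 7.29% + 11% + 7.4825% = 34.6525%.
34.6525% exceeds the 25% threshold, so Jonas is a related party to Larkspur Foods Inc.

Yes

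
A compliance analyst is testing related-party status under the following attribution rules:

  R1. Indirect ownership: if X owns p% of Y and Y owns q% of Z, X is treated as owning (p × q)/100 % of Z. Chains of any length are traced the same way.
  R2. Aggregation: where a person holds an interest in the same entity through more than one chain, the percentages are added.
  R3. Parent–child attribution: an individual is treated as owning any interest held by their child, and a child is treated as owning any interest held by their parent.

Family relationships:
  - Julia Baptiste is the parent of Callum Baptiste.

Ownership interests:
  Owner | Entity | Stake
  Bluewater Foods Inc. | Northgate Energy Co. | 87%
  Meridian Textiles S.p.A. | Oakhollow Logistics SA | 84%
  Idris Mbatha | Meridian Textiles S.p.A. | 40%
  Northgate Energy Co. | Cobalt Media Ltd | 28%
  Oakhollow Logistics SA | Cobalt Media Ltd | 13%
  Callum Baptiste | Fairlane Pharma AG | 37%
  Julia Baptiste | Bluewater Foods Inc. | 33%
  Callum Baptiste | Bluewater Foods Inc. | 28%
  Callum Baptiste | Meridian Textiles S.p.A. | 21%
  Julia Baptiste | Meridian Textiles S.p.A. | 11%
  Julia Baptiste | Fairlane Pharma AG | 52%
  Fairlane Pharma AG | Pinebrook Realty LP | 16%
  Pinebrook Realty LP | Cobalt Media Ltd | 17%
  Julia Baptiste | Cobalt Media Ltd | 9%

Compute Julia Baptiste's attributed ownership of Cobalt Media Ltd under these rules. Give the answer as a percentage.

By parent–child attribution (R3), Julia Baptiste is treated as also owning Callum Baptiste's interest in Meridian Textiles S.p.A, giving 11% + 21% = 32%.
By parent–child attribution (R3), Julia Baptiste is treated as also owning Callum Baptiste's interest in Fairlane Pharma AG, giving 52% + 37% = 89%.
By parent–child attribution (R3), Julia Baptiste is treated as also owning Callum Baptiste's interest in Bluewater Foods Inc, giving 33% + 28% = 61%.
Chain via Meridian Textiles S.p.A. → Oakhollow Logistics SA (R1): 32% × 84% × 13% = 3.4944% of Cobalt Media Ltd.
Chain via Fairlane Pharma AG → Pinebrook Realty LP (R1): 89% × 16% × 17% = 2.4208% of Cobalt Media Ltd.
Chain via Bluewater Foods Inc. → Northgate Energy Co. (R1): 61% × 87% × 28% = 14.8596% of Cobalt Media Ltd.
Direct interest in Cobalt Media Ltd: 9%.
Aggregating (R2): 3.4944% + 2.4208% + 14.8596% + 9% = 29.7748%.

29.7748%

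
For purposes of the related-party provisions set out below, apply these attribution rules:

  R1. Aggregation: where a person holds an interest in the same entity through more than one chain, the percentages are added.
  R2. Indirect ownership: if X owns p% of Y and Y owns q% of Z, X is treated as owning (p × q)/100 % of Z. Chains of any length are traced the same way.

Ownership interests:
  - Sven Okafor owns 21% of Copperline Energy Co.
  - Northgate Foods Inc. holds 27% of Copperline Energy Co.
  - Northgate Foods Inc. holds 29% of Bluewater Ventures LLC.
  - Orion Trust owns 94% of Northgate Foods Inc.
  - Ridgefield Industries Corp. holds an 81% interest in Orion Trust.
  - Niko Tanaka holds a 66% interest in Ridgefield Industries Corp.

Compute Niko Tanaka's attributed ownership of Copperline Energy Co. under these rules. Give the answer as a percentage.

13.568148%

Chain via Ridgefield Industries Corp. → Orion Trust → Northgate Foods Inc. (R2): 66% × 81% × 94% × 27% = 13.568148% of Copperline Energy Co.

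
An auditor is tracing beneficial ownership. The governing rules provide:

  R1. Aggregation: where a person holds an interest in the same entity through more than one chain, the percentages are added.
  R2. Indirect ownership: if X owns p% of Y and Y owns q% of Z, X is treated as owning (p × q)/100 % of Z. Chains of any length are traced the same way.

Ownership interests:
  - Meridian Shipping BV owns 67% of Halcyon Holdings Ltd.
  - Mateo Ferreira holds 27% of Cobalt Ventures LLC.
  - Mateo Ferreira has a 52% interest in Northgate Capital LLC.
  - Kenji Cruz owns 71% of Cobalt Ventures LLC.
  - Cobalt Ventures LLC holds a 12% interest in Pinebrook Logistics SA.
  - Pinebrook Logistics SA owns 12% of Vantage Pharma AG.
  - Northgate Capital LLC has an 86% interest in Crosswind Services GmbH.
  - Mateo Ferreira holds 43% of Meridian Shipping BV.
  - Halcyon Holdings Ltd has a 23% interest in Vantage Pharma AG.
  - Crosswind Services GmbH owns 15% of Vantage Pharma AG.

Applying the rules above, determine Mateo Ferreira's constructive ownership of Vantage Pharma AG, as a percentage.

13.7231%

Chain via Northgate Capital LLC → Crosswind Services GmbH (R2): 52% × 86% × 15% = 6.708% of Vantage Pharma AG.
Chain via Meridian Shipping BV → Halcyon Holdings Ltd (R2): 43% × 67% × 23% = 6.6263% of Vantage Pharma AG.
Chain via Cobalt Ventures LLC → Pinebrook Logistics SA (R2): 27% × 12% × 12% = 0.3888% of Vantage Pharma AG.
Aggregating (R1): 6.708% + 6.6263% + 0.3888% = 13.7231%.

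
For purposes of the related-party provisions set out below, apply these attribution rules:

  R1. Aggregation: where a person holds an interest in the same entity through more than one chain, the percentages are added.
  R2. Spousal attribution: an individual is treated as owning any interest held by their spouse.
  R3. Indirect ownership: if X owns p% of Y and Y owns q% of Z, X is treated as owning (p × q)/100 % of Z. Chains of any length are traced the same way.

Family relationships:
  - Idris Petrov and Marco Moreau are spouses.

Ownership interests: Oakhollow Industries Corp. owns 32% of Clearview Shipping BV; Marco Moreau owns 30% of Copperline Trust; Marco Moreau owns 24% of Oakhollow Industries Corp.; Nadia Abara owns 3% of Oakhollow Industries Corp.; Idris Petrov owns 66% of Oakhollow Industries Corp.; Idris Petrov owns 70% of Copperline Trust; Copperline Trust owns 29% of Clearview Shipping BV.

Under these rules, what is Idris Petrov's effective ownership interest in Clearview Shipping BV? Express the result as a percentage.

57.8%

By spousal attribution (R2), Idris Petrov is treated as also owning Marco Moreau's interest in Oakhollow Industries Corp, giving 66% + 24% = 90%.
By spousal attribution (R2), Idris Petrov is treated as also owning Marco Moreau's interest in Copperline Trust, giving 70% + 30% = 100%.
Chain via Oakhollow Industries Corp. (R3): 90% × 32% = 28.8% of Clearview Shipping BV.
Chain via Copperline Trust (R3): 100% × 29% = 29% of Clearview Shipping BV.
Aggregating (R1): 28.8% + 29% = 57.8%.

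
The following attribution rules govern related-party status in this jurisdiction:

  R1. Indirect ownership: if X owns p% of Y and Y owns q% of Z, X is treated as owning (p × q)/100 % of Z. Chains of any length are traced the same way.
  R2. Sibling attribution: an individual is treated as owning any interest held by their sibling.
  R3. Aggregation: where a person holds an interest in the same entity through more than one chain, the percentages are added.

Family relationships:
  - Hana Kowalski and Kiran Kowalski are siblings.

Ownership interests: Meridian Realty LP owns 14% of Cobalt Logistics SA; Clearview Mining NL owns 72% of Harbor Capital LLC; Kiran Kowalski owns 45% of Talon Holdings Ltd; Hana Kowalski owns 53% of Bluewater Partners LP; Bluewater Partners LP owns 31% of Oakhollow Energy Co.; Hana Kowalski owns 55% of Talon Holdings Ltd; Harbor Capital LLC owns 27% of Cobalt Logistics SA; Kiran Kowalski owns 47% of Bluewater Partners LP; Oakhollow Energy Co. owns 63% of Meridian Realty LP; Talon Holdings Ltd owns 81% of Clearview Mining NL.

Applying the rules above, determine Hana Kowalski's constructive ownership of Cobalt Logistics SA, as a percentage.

By sibling attribution (R2), Hana Kowalski is treated as also owning Kiran Kowalski's interest in Bluewater Partners LP, giving 53% + 47% = 100%.
By sibling attribution (R2), Hana Kowalski is treated as also owning Kiran Kowalski's interest in Talon Holdings Ltd, giving 55% + 45% = 100%.
Chain via Bluewater Partners LP → Oakhollow Energy Co. → Meridian Realty LP (R1): 100% × 31% × 63% × 14% = 2.7342% of Cobalt Logistics SA.
Chain via Talon Holdings Ltd → Clearview Mining NL → Harbor Capital LLC (R1): 100% × 81% × 72% × 27% = 15.7464% of Cobalt Logistics SA.
Aggregating (R3): 2.7342% + 15.7464% = 18.4806%.

18.4806%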